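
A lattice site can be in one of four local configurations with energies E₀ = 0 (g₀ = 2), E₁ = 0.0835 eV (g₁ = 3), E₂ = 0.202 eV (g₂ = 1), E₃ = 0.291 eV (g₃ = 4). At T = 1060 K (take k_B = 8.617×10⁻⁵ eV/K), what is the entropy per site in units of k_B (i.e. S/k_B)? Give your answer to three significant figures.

1.78

k_BT = 8.617×10⁻⁵ × 1060 K = 0.091340 eV.
Eᵢ/kT = 0, 0.91417, 2.2115, 3.1859.
Z = Σ gᵢe^(−Eᵢ/kT) = 2·e^(−0) + 3·e^(−0.91417) + 1·e^(−2.2115) + 4·e^(−3.1859) = 2.0000 + 1.2025 + 0.10954 + 0.16536 = 3.4774.
⟨E⟩ = Σ EᵢPᵢ = 0.049076 eV.
S/k_B = ln Z + ⟨E⟩/kT = ln(3.4774) + 0.049076/0.091340 = 1.2463 + 0.53729 = 1.78.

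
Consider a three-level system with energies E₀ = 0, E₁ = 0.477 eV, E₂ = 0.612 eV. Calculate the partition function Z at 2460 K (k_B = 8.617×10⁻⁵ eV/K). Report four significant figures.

Z = 1.161

k_BT = 8.617×10⁻⁵ × 2460 K = 0.211978 eV.
Eᵢ/kT = 0, 2.25023, 2.88709.
Z = Σ e^(−Eᵢ/kT) = e^(−0) + e^(−2.25023) + e^(−2.88709) = 1.00000 + 0.105375 + 0.0557382 = 1.16111.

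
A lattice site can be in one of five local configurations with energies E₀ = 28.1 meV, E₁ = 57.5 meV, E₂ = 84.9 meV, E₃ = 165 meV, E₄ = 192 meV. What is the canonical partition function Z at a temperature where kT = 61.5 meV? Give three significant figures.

Eᵢ/kT = 0.45691, 0.93496, 1.3805, 2.6829, 3.1220.
Z = Σ e^(−Eᵢ/kT) = e^(−0.45691) + e^(−0.93496) + e^(−1.3805) + e^(−2.6829) + e^(−3.1220) = 0.63324 + 0.39260 + 0.25145 + 0.068365 + 0.044069 = 1.3897.

Z = 1.39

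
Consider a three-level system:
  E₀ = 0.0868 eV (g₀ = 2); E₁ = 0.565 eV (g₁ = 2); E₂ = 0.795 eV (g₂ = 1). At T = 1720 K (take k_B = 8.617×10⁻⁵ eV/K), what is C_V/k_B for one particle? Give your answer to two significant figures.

k_BT = 8.617×10⁻⁵ × 1720 K = 0.1482 eV.
Eᵢ/kT = 0.5857, 3.812, 5.364.
Z = Σ gᵢe^(−Eᵢ/kT) = 2·e^(−0.5857) + 2·e^(−3.812) + 1·e^(−5.364) = 1.113 + 0.04421 + 0.004682 = 1.162.
⟨E⟩ = 0.1078 eV, ⟨E²⟩ = 0.02191 eV².
C_V/k_B = (⟨E²⟩ − ⟨E⟩²)/(kT)² = (0.02191 − 0.01162)/0.02196 = 0.47.

0.47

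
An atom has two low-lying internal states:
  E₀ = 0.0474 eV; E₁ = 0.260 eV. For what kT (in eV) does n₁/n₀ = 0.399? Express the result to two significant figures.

0.23 eV

n₁/n₀ = exp[−(E₁−E₀)/kT] = 0.399.
⇒ (E₁−E₀)/kT = ln(1/0.399) = ln(2.506) = 0.9187.
kT = 0.2126 eV / 0.9187 = 0.23 eV.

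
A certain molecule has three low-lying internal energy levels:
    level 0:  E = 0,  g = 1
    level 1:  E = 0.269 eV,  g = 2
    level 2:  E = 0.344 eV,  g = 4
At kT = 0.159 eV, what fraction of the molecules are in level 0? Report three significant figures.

Eᵢ/kT = 0, 1.6918, 2.1635.
Z = Σ gᵢe^(−Eᵢ/kT) = 1·e^(−0) + 2·e^(−1.6918) + 4·e^(−2.1635) = 1.0000 + 0.36838 + 0.45969 = 1.8281.
P₀ = g₀ e^(−E₀/kT) / Z = 1.0000/1.8281 = 0.547.

0.547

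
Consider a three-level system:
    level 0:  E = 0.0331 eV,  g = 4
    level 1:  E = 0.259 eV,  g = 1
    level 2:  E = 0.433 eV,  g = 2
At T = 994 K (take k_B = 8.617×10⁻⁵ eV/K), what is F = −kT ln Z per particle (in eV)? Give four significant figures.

-0.08755 eV

k_BT = 8.617×10⁻⁵ × 994 K = 0.0856530 eV.
Eᵢ/kT = 0.386443, 3.02383, 5.05528.
Z = Σ gᵢe^(−Eᵢ/kT) = 4·e^(−0.386443) + 1·e^(−3.02383) + 2·e^(−5.05528) = 2.71788 + 0.0486147 + 0.0127512 = 2.77925.
F = −kT ln Z = −0.0856530 × ln(2.77925) = −0.0856530 × 1.02218 = -0.08755 eV.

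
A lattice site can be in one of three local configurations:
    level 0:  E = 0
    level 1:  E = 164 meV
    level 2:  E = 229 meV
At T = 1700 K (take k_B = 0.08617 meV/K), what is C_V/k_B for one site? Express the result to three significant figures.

k_BT = 0.08617 × 1700 K = 146.49 meV.
Eᵢ/kT = 0, 1.1195, 1.5632.
Z = Σ e^(−Eᵢ/kT) = e^(−0) + e^(−1.1195) + e^(−1.5632) = 1.0000 + 0.32644 + 0.20946 = 1.5359.
⟨E⟩ = 66.087 meV, ⟨E²⟩ = 12868 meV².
C_V/k_B = (⟨E²⟩ − ⟨E⟩²)/(kT)² = (12868 − 4367.5)/21459 = 0.396.

0.396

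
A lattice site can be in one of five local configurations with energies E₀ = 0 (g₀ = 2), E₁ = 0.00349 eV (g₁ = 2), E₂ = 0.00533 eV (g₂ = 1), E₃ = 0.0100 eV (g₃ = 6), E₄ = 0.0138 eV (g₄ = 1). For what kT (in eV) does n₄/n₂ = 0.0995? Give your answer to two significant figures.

n₄/n₂ = (g₄/g₂) exp[−(E₄−E₂)/kT] = 0.0995.
⇒ (E₄−E₂)/kT = ln((1/1)/0.0995) = ln(10.05) = 2.308.
kT = 0.00847 eV / 2.308 = 0.0037 eV.

0.0037 eV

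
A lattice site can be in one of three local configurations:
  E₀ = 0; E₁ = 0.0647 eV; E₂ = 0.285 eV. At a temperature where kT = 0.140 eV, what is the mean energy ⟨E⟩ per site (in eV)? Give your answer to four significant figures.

Eᵢ/kT = 0, 0.462143, 2.03571.
Z = Σ e^(−Eᵢ/kT) = e^(−0) + e^(−0.462143) + e^(−2.03571) = 1.00000 + 0.629932 + 0.130588 = 1.76052.
⟨E⟩ = Σ Eᵢ e^(−Eᵢ/kT) / Z = (0·1.00000 + 0.0647·0.629932 + 0.285·0.130588) / 1.76052 = 0.04429 eV.

0.04429 eV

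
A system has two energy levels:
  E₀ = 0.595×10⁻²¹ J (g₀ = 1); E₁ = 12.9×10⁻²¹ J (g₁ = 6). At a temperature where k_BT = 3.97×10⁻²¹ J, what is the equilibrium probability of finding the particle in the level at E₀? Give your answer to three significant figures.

Eᵢ/kT = 0.14987, 3.2494.
Z = Σ gᵢe^(−Eᵢ/kT) = 1·e^(−0.14987) + 6·e^(−3.2494) = 0.86082 + 0.23278 = 1.0936.
P₀ = g₀ e^(−E₀/kT) / Z = 0.86082/1.0936 = 0.787.

0.787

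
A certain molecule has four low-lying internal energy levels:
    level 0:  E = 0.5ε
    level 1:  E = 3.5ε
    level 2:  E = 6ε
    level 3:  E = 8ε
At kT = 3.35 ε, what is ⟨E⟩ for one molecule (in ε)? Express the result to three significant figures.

2.31 ε

Eᵢ/kT = 0.14925, 1.0448, 1.7910, 2.3881.
Z = Σ e^(−Eᵢ/kT) = e^(−0.14925) + e^(−1.0448) + e^(−1.7910) + e^(−2.3881) = 0.86135 + 0.35176 + 0.16679 + 0.091804 = 1.4717.
⟨E⟩ = Σ Eᵢ e^(−Eᵢ/kT) / Z = (0.5·0.86135 + 3.5·0.35176 + 6·0.16679 + 8·0.091804) / 1.4717 = 2.31 ε.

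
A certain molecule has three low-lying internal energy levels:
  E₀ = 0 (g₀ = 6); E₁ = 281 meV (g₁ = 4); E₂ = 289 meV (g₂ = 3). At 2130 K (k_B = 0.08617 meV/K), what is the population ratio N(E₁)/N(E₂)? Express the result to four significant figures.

1.393

k_BT = 0.08617 × 2130 K = 183.542 meV.
n₁/n₂ = (g₁/g₂) exp[−(E₁−E₂)/kT] = (4/3) × exp(−(-8 meV)/(183.542 meV)) = (4/3) × exp(0.0435868) = 1.393.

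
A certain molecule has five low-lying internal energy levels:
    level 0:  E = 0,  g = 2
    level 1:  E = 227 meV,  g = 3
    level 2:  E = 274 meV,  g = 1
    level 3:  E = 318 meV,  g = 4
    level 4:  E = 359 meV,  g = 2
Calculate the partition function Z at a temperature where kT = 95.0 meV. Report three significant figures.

Z = 2.52

Eᵢ/kT = 0, 2.3895, 2.8842, 3.3474, 3.7789.
Z = Σ gᵢe^(−Eᵢ/kT) = 2·e^(−0) + 3·e^(−2.3895) + 1·e^(−2.8842) + 4·e^(−3.3474) + 2·e^(−3.7789) = 2.0000 + 0.27503 + 0.055899 + 0.14070 + 0.045696 = 2.5173.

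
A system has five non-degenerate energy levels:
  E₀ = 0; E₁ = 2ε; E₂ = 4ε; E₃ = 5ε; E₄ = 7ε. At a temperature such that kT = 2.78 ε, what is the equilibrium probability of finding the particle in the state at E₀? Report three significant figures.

Eᵢ/kT = 0, 0.71942, 1.4388, 1.7986, 2.5180.
Z = Σ e^(−Eᵢ/kT) = e^(−0) + e^(−0.71942) + e^(−1.4388) + e^(−1.7986) + e^(−2.5180) = 1.0000 + 0.48703 + 0.23721 + 0.16553 + 0.080621 = 1.9704.
P₀ = e^(−E₀/kT) / Z = 1.0000/1.9704 = 0.508.

0.508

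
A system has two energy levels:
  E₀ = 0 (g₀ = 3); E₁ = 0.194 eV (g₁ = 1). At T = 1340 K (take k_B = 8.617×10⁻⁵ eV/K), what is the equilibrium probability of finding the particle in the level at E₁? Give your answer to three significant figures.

k_BT = 8.617×10⁻⁵ × 1340 K = 0.11547 eV.
Eᵢ/kT = 0, 1.6801.
Z = Σ gᵢe^(−Eᵢ/kT) = 3·e^(−0) + 1·e^(−1.6801) = 3.0000 + 0.18636 = 3.1864.
P₁ = g₁ e^(−E₁/kT) / Z = 0.18636/3.1864 = 0.0585.

0.0585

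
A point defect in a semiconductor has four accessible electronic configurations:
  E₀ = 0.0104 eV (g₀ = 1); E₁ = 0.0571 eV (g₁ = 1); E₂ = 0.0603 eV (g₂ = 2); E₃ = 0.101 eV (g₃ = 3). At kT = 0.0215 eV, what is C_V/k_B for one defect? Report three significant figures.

Eᵢ/kT = 0.48372, 2.6558, 2.8047, 4.6977.
Z = Σ gᵢe^(−Eᵢ/kT) = 1·e^(−0.48372) + 1·e^(−2.6558) + 2·e^(−2.8047) + 3·e^(−4.6977) = 0.61649 + 0.070243 + 0.12105 + 0.027349 = 0.83513.
⟨E⟩ = 0.024528 eV, ⟨E²⟩ = 0.0012152 eV².
C_V/k_B = (⟨E²⟩ − ⟨E⟩²)/(kT)² = (0.0012152 − 0.00060162)/0.00046225 = 1.33.

1.33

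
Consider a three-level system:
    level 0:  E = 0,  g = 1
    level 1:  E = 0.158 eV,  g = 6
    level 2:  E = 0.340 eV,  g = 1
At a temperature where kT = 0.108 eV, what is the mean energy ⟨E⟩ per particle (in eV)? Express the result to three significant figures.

Eᵢ/kT = 0, 1.4630, 3.1481.
Z = Σ gᵢe^(−Eᵢ/kT) = 1·e^(−0) + 6·e^(−1.4630) + 1·e^(−3.1481) = 1.0000 + 1.3892 + 0.042934 = 2.4321.
⟨E⟩ = Σ Eᵢ gᵢe^(−Eᵢ/kT) / Z = (0·1.0000 + 0.158·1.3892 + 0.340·0.042934) / 2.4321 = 0.0963 eV.

0.0963 eV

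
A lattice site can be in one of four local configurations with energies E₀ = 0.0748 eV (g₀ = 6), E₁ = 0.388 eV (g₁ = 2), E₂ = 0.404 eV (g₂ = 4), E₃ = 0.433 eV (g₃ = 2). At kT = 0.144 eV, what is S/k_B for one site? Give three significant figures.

Eᵢ/kT = 0.51944, 2.6944, 2.8056, 3.0069.
Z = Σ gᵢe^(−Eᵢ/kT) = 6·e^(−0.51944) + 2·e^(−2.6944) + 4·e^(−2.8056) + 2·e^(−3.0069) = 3.5691 + 0.13517 + 0.24188 + 0.098889 = 4.0450.
⟨E⟩ = Σ EᵢPᵢ = 0.11371 eV.
S/k_B = ln Z + ⟨E⟩/kT = ln(4.0450) + 0.11371/0.144 = 1.3975 + 0.78965 = 2.19.

2.19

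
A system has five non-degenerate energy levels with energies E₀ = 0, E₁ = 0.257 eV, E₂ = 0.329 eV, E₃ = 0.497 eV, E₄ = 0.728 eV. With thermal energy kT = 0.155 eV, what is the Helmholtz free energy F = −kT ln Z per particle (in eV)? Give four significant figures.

Eᵢ/kT = 0, 1.65806, 2.12258, 3.20645, 4.69677.
Z = Σ e^(−Eᵢ/kT) = e^(−0) + e^(−1.65806) + e^(−2.12258) + e^(−3.20645) + e^(−4.69677) = 1.00000 + 0.190508 + 0.119722 + 0.0405001 + 0.00912470 = 1.35985.
F = −kT ln Z = −0.155 × ln(1.35985) = −0.155 × 0.307374 = -0.04764 eV.

-0.04764 eV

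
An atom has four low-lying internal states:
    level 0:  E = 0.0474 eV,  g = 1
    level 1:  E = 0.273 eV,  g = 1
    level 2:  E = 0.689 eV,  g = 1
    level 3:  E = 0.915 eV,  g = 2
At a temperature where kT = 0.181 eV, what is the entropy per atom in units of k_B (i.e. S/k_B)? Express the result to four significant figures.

Eᵢ/kT = 0.261878, 1.50829, 3.80663, 5.05525.
Z = Σ gᵢe^(−Eᵢ/kT) = 1·e^(−0.261878) + 1·e^(−1.50829) + 1·e^(−3.80663) + 2·e^(−5.05525) = 0.769605 + 0.221288 + 0.0222229 + 0.0127515 = 1.02587.
⟨E⟩ = Σ EᵢPᵢ = 0.120746 eV.
S/k_B = ln Z + ⟨E⟩/kT = ln(1.02587) + 0.120746/0.181 = 0.0255410 + 0.667105 = 0.6926.

0.6926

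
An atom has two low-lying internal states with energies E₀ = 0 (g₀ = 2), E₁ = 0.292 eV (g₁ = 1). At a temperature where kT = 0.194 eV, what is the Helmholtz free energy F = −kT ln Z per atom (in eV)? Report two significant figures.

Eᵢ/kT = 0, 1.505.
Z = Σ gᵢe^(−Eᵢ/kT) = 2·e^(−0) + 1·e^(−1.505) = 2.000 + 0.2220 = 2.222.
F = −kT ln Z = −0.194 × ln(2.222) = −0.194 × 0.7984 = -0.15 eV.

-0.15 eV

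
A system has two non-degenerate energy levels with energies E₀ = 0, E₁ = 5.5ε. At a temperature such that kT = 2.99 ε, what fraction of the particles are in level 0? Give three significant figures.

0.863

Eᵢ/kT = 0, 1.8395.
Z = Σ e^(−Eᵢ/kT) = e^(−0) + e^(−1.8395) = 1.0000 + 0.15890 = 1.1589.
P₀ = e^(−E₀/kT) / Z = 1.0000/1.1589 = 0.863.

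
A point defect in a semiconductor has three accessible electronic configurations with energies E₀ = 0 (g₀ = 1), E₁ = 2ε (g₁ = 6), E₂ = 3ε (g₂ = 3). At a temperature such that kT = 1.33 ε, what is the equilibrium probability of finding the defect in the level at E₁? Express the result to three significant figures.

0.504

Eᵢ/kT = 0, 1.5038, 2.2556.
Z = Σ gᵢe^(−Eᵢ/kT) = 1·e^(−0) + 6·e^(−1.5038) + 3·e^(−2.2556) = 1.0000 + 1.3337 + 0.31443 = 2.6481.
P₁ = g₁ e^(−E₁/kT) / Z = 1.3337/2.6481 = 0.504.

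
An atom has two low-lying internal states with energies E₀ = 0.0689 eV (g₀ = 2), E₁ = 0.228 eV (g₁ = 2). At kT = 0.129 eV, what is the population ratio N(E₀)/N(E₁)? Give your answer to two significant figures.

n₀/n₁ = (g₀/g₁) exp[−(E₀−E₁)/kT] = (2/2) × exp(−(-0.1591 eV)/(0.129 eV)) = (2/2) × exp(1.233) = 3.4.

3.4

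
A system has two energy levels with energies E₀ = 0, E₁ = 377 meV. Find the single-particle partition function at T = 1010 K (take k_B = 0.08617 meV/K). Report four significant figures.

k_BT = 0.08617 × 1010 K = 87.0317 meV.
Eᵢ/kT = 0, 4.33175.
Z = Σ e^(−Eᵢ/kT) = e^(−0) + e^(−4.33175) = 1.00000 + 0.0131445 = 1.01314.

Z = 1.013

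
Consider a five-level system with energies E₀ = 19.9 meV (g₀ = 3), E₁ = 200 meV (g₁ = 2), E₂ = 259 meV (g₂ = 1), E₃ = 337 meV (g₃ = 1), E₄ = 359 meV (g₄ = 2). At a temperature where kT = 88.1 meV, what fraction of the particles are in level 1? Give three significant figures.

Eᵢ/kT = 0.22588, 2.2701, 2.9398, 3.8252, 4.0749.
Z = Σ gᵢe^(−Eᵢ/kT) = 3·e^(−0.22588) + 2·e^(−2.2701) + 1·e^(−2.9398) + 1·e^(−3.8252) + 2·e^(−4.0749) = 2.3934 + 0.20660 + 0.052876 + 0.021814 + 0.033988 = 2.7087.
P₁ = g₁ e^(−E₁/kT) / Z = 0.20660/2.7087 = 0.0763.

0.0763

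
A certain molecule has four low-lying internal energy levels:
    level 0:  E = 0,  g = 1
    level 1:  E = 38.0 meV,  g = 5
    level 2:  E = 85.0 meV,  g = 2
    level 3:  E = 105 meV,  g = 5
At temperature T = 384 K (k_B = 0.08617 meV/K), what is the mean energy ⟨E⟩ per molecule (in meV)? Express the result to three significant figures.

32.3 meV

k_BT = 0.08617 × 384 K = 33.089 meV.
Eᵢ/kT = 0, 1.1484, 2.5688, 3.1733.
Z = Σ gᵢe^(−Eᵢ/kT) = 1·e^(−0) + 5·e^(−1.1484) + 2·e^(−2.5688) + 5·e^(−3.1733) = 1.0000 + 1.5857 + 0.15325 + 0.20933 = 2.9483.
⟨E⟩ = Σ Eᵢ gᵢe^(−Eᵢ/kT) / Z = (0·1.0000 + 38.0·1.5857 + 85.0·0.15325 + 105·0.20933) / 2.9483 = 32.3 meV.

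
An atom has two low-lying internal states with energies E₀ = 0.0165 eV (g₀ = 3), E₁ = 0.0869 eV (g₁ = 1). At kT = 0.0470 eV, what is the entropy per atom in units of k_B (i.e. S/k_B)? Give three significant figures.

Eᵢ/kT = 0.35106, 1.8489.
Z = Σ gᵢe^(−Eᵢ/kT) = 3·e^(−0.35106) + 1·e^(−1.8489) = 2.1118 + 0.15741 = 2.2692.
⟨E⟩ = Σ EᵢPᵢ = 0.021384 eV.
S/k_B = ln Z + ⟨E⟩/kT = ln(2.2692) + 0.021384/0.0470 = 0.81943 + 0.45498 = 1.27.

1.27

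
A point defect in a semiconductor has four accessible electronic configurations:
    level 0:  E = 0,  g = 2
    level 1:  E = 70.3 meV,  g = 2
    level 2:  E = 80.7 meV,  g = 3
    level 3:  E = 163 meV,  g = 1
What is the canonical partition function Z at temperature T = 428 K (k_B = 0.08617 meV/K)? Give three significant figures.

Z = 2.65

k_BT = 0.08617 × 428 K = 36.881 meV.
Eᵢ/kT = 0, 1.9061, 2.1881, 4.4196.
Z = Σ gᵢe^(−Eᵢ/kT) = 2·e^(−0) + 2·e^(−1.9061) + 3·e^(−2.1881) + 1·e^(−4.4196) = 2.0000 + 0.29732 + 0.33639 + 0.012039 = 2.6457.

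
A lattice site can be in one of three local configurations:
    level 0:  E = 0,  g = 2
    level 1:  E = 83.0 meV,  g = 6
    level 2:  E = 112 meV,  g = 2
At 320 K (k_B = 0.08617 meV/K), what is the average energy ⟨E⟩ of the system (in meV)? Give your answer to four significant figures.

k_BT = 0.08617 × 320 K = 27.5744 meV.
Eᵢ/kT = 0, 3.01004, 4.06174.
Z = Σ gᵢe^(−Eᵢ/kT) = 2·e^(−0) + 6·e^(−3.01004) + 2·e^(−4.06174) = 2.00000 + 0.295738 + 0.0344381 = 2.33018.
⟨E⟩ = Σ Eᵢ gᵢe^(−Eᵢ/kT) / Z = (0·2.00000 + 83.0·0.295738 + 112·0.0344381) / 2.33018 = 12.19 meV.

12.19 meV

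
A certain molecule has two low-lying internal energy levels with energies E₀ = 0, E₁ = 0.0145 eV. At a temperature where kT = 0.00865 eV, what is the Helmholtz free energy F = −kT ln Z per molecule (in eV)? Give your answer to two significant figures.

-0.0015 eV

Eᵢ/kT = 0, 1.676.
Z = Σ e^(−Eᵢ/kT) = e^(−0) + e^(−1.676) = 1.000 + 0.1871 = 1.187.
F = −kT ln Z = −0.00865 × ln(1.187) = −0.00865 × 0.1714 = -0.0015 eV.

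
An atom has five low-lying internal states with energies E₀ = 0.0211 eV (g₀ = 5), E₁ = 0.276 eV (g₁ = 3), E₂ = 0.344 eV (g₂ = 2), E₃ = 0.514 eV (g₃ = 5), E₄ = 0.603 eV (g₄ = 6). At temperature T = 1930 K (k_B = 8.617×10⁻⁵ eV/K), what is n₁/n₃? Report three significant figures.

2.51

k_BT = 8.617×10⁻⁵ × 1930 K = 0.16631 eV.
n₁/n₃ = (g₁/g₃) exp[−(E₁−E₃)/kT] = (3/5) × exp(−(-0.238 eV)/(0.16631 eV)) = (3/5) × exp(1.4311) = 2.51.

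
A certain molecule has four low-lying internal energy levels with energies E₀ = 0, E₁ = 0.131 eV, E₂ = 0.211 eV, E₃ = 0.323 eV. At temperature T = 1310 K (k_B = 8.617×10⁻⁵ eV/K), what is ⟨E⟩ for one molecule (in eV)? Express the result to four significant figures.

k_BT = 8.617×10⁻⁵ × 1310 K = 0.112883 eV.
Eᵢ/kT = 0, 1.16049, 1.86919, 2.86137.
Z = Σ e^(−Eᵢ/kT) = e^(−0) + e^(−1.16049) + e^(−1.86919) + e^(−2.86137) = 1.00000 + 0.313333 + 0.154249 + 0.0571904 = 1.52477.
⟨E⟩ = Σ Eᵢ e^(−Eᵢ/kT) / Z = (0·1.00000 + 0.131·0.313333 + 0.211·0.154249 + 0.323·0.0571904) / 1.52477 = 0.06038 eV.

0.06038 eV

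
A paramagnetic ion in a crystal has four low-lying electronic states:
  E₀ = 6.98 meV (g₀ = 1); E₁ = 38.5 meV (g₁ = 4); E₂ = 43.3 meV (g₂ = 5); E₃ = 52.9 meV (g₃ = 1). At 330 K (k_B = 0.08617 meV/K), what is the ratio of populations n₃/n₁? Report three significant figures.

0.151

k_BT = 0.08617 × 330 K = 28.436 meV.
n₃/n₁ = (g₃/g₁) exp[−(E₃−E₁)/kT] = (1/4) × exp(−(14.4 meV)/(28.436 meV)) = (1/4) × exp(-0.50640) = 0.151.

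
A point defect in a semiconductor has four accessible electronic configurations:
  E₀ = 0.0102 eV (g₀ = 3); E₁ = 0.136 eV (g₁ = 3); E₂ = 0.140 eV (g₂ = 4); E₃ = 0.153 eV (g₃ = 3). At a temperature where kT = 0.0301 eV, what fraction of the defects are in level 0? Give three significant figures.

Eᵢ/kT = 0.33887, 4.5183, 4.6512, 5.0831.
Z = Σ gᵢe^(−Eᵢ/kT) = 3·e^(−0.33887) + 3·e^(−4.5183) + 4·e^(−4.6512) + 3·e^(−5.0831) = 2.1377 + 0.032723 + 0.038201 + 0.018602 = 2.2272.
P₀ = g₀ e^(−E₀/kT) / Z = 2.1377/2.2272 = 0.960.

0.960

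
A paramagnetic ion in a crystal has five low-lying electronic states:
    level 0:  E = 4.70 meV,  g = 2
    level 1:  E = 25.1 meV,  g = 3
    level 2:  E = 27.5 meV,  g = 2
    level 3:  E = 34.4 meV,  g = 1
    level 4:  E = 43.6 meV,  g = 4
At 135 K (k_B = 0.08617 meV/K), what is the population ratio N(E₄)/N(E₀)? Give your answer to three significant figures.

0.0706

k_BT = 0.08617 × 135 K = 11.633 meV.
n₄/n₀ = (g₄/g₀) exp[−(E₄−E₀)/kT] = (4/2) × exp(−(38.90 meV)/(11.633 meV)) = (4/2) × exp(-3.3439) = 0.0706.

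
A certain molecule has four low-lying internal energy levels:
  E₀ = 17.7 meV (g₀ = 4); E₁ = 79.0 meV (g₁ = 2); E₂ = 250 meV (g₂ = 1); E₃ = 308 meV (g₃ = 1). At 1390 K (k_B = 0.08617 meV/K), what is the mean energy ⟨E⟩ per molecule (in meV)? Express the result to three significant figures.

k_BT = 0.08617 × 1390 K = 119.78 meV.
Eᵢ/kT = 0.14777, 0.65954, 2.0872, 2.5714.
Z = Σ gᵢe^(−Eᵢ/kT) = 4·e^(−0.14777) + 2·e^(−0.65954) + 1·e^(−2.0872) + 1·e^(−2.5714) = 3.4505 + 1.0342 + 0.12403 + 0.076428 = 4.6852.
⟨E⟩ = Σ Eᵢ gᵢe^(−Eᵢ/kT) / Z = (17.7·3.4505 + 79.0·1.0342 + 250·0.12403 + 308·0.076428) / 4.6852 = 42.1 meV.

42.1 meV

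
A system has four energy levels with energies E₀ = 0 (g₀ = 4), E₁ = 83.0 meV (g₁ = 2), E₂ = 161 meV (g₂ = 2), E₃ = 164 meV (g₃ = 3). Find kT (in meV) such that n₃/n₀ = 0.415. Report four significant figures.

277.1 meV

n₃/n₀ = (g₃/g₀) exp[−(E₃−E₀)/kT] = 0.415.
⇒ (E₃−E₀)/kT = ln((3/4)/0.415) = ln(1.80723) = 0.591795.
kT = 164 meV / 0.591795 = 277.1 meV.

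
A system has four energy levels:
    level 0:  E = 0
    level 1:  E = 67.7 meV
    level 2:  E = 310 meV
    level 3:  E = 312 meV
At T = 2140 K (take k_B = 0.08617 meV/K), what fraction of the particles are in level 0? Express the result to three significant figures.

k_BT = 0.08617 × 2140 K = 184.40 meV.
Eᵢ/kT = 0, 0.36714, 1.6811, 1.6920.
Z = Σ e^(−Eᵢ/kT) = e^(−0) + e^(−0.36714) + e^(−1.6811) + e^(−1.6920) = 1.0000 + 0.69271 + 0.18617 + 0.18415 = 2.0630.
P₀ = e^(−E₀/kT) / Z = 1.0000/2.0630 = 0.485.

0.485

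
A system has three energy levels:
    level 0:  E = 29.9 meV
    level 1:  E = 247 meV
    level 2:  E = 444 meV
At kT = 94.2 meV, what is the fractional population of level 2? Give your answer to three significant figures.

Eᵢ/kT = 0.31741, 2.6221, 4.7134.
Z = Σ e^(−Eᵢ/kT) = e^(−0.31741) + e^(−2.6221) + e^(−4.7134) = 0.72803 + 0.072650 + 0.0089742 = 0.80965.
P₂ = e^(−E₂/kT) / Z = 0.0089742/0.80965 = 0.0111.

0.0111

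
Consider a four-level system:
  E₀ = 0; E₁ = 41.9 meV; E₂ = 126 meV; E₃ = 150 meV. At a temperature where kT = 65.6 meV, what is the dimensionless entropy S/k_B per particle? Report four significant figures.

1.054

Eᵢ/kT = 0, 0.638720, 1.92073, 2.28659.
Z = Σ e^(−Eᵢ/kT) = e^(−0) + e^(−0.638720) + e^(−1.92073) + e^(−2.28659) = 1.00000 + 0.527968 + 0.146500 + 0.101612 = 1.77608.
⟨E⟩ = Σ EᵢPᵢ = 31.4303 meV.
S/k_B = ln Z + ⟨E⟩/kT = ln(1.77608) + 31.4303/65.6 = 0.574409 + 0.479120 = 1.054.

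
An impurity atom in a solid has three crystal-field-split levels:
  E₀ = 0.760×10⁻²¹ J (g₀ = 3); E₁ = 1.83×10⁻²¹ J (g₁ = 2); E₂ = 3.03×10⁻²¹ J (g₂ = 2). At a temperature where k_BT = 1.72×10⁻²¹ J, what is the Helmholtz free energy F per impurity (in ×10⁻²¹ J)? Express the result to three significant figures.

Eᵢ/kT = 0.44186, 1.0640, 1.7616.
Z = Σ gᵢe^(−Eᵢ/kT) = 3·e^(−0.44186) + 2·e^(−1.0640) + 2·e^(−1.7616) = 1.9285 + 0.69015 + 0.34354 = 2.9622.
F = −kT ln Z = −1.72 × ln(2.9622) = −1.72 × 1.0859 = -1.87 ×10⁻²¹ J.

-1.87 ×10⁻²¹ J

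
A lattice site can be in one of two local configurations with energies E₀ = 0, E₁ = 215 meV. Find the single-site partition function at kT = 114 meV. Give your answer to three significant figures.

Z = 1.15

Eᵢ/kT = 0, 1.8860.
Z = Σ e^(−Eᵢ/kT) = e^(−0) + e^(−1.8860) = 1.0000 + 0.15168 = 1.1517.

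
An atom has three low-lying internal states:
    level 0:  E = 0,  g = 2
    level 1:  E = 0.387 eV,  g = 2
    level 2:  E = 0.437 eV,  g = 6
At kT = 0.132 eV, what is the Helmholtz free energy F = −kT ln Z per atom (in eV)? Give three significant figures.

-0.111 eV

Eᵢ/kT = 0, 2.9318, 3.3106.
Z = Σ gᵢe^(−Eᵢ/kT) = 2·e^(−0) + 2·e^(−2.9318) + 6·e^(−3.3106) = 2.0000 + 0.10660 + 0.21897 = 2.3256.
F = −kT ln Z = −0.132 × ln(2.3256) = −0.132 × 0.84398 = -0.111 eV.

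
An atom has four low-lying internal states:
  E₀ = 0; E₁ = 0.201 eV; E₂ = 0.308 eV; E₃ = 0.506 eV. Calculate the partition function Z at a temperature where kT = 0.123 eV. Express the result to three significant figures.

Eᵢ/kT = 0, 1.6341, 2.5041, 4.1138.
Z = Σ e^(−Eᵢ/kT) = e^(−0) + e^(−1.6341) + e^(−2.5041) + e^(−4.1138) = 1.0000 + 0.19513 + 0.081749 + 0.016346 = 1.2932.

Z = 1.29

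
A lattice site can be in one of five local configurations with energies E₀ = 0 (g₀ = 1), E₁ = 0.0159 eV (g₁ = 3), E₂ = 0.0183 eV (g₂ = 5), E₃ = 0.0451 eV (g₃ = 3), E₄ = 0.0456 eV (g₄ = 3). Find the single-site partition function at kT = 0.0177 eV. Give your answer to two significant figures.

Z = 4.5

Eᵢ/kT = 0, 0.8983, 1.034, 2.548, 2.576.
Z = Σ gᵢe^(−Eᵢ/kT) = 1·e^(−0) + 3·e^(−0.8983) + 5·e^(−1.034) + 3·e^(−2.548) + 3·e^(−2.576) = 1.000 + 1.222 + 1.778 + 0.2347 + 0.2282 = 4.463.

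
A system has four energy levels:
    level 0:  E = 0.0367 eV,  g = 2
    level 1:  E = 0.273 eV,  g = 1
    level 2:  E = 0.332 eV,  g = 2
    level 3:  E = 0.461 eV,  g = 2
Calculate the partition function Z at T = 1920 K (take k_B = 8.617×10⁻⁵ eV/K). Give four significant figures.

k_BT = 8.617×10⁻⁵ × 1920 K = 0.165446 eV.
Eᵢ/kT = 0.221825, 1.65009, 2.00670, 2.78641.
Z = Σ gᵢe^(−Eᵢ/kT) = 2·e^(−0.221825) + 1·e^(−1.65009) + 2·e^(−2.00670) + 2·e^(−2.78641) = 1.60211 + 0.192033 + 0.268863 + 0.123284 = 2.18629.

Z = 2.186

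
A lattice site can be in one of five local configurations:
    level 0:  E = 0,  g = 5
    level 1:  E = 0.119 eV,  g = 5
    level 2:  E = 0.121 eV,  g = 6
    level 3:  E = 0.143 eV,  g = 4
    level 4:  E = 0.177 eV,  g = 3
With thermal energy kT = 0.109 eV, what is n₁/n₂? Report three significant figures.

n₁/n₂ = (g₁/g₂) exp[−(E₁−E₂)/kT] = (5/6) × exp(−(-0.002 eV)/(0.109 eV)) = (5/6) × exp(0.018349) = 0.849.

0.849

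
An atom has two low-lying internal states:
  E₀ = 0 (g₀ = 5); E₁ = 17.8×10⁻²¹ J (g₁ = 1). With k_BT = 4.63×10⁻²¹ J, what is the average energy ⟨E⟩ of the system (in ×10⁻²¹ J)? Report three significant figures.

0.0758 ×10⁻²¹ J

Eᵢ/kT = 0, 3.8445.
Z = Σ gᵢe^(−Eᵢ/kT) = 5·e^(−0) + 1·e^(−3.8445) = 5.0000 + 0.021397 = 5.0214.
⟨E⟩ = Σ Eᵢ gᵢe^(−Eᵢ/kT) / Z = (0·5.0000 + 17.8·0.021397) / 5.0214 = 0.0758 ×10⁻²¹ J.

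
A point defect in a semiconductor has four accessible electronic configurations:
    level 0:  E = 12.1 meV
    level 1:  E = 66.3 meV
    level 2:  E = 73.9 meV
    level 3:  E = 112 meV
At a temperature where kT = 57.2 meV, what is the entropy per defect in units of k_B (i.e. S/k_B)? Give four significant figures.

1.189

Eᵢ/kT = 0.211538, 1.15909, 1.29196, 1.95804.
Z = Σ e^(−Eᵢ/kT) = e^(−0.211538) + e^(−1.15909) + e^(−1.29196) + e^(−1.95804) = 0.809339 + 0.313772 + 0.274732 + 0.141135 = 1.53898.
⟨E⟩ = Σ EᵢPᵢ = 43.3442 meV.
S/k_B = ln Z + ⟨E⟩/kT = ln(1.53898) + 43.3442/57.2 = 0.431120 + 0.757766 = 1.189.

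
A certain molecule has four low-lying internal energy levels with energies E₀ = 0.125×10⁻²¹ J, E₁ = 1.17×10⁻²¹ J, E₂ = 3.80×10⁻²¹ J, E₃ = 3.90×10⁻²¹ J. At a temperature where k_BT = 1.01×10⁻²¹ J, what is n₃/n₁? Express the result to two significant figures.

0.067

n₃/n₁ = exp[−(E₃−E₁)/kT] = exp(−(2.73 ×10⁻²¹ J)/(1.01 ×10⁻²¹ J)) = exp(-2.703) = 0.067.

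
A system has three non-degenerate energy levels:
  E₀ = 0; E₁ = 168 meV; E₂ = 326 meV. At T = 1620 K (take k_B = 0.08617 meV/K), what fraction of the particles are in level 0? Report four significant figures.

0.7159

k_BT = 0.08617 × 1620 K = 139.595 meV.
Eᵢ/kT = 0, 1.20348, 2.33533.
Z = Σ e^(−Eᵢ/kT) = e^(−0) + e^(−1.20348) + e^(−2.33533) = 1.00000 + 0.300148 + 0.0967785 = 1.39693.
P₀ = e^(−E₀/kT) / Z = 1.00000/1.39693 = 0.7159.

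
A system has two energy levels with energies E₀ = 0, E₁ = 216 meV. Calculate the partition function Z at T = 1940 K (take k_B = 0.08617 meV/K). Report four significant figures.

Z = 1.275

k_BT = 0.08617 × 1940 K = 167.170 meV.
Eᵢ/kT = 0, 1.29210.
Z = Σ e^(−Eᵢ/kT) = e^(−0) + e^(−1.29210) = 1.00000 + 0.274693 = 1.27469.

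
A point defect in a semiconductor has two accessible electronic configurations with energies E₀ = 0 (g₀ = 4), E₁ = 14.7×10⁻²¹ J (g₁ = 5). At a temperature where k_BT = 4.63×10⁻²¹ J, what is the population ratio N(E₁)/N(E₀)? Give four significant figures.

0.05225

n₁/n₀ = (g₁/g₀) exp[−(E₁−E₀)/kT] = (5/4) × exp(−(14.7 ×10⁻²¹ J)/(4.63 ×10⁻²¹ J)) = (5/4) × exp(-3.17495) = 0.05225.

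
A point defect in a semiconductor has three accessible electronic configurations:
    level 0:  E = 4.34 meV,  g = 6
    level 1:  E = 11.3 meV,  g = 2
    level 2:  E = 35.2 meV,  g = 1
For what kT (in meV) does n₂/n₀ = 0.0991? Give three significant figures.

n₂/n₀ = (g₂/g₀) exp[−(E₂−E₀)/kT] = 0.0991.
⇒ (E₂−E₀)/kT = ln((1/6)/0.0991) = ln(1.6818) = 0.51986.
kT = 30.86 meV / 0.51986 = 59.4 meV.

59.4 meV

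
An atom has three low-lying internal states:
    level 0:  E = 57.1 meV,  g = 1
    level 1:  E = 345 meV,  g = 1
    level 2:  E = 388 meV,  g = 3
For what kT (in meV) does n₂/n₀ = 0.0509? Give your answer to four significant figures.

81.17 meV

n₂/n₀ = (g₂/g₀) exp[−(E₂−E₀)/kT] = 0.0509.
⇒ (E₂−E₀)/kT = ln((3/1)/0.0509) = ln(58.9391) = 4.07650.
kT = 330.9 meV / 4.07650 = 81.17 meV.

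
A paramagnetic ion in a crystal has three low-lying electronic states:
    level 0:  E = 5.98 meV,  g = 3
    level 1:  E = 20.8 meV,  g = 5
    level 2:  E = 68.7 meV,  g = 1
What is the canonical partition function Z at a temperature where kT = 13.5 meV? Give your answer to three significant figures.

Eᵢ/kT = 0.44296, 1.5407, 5.0889.
Z = Σ gᵢe^(−Eᵢ/kT) = 3·e^(−0.44296) + 5·e^(−1.5407) + 1·e^(−5.0889) = 1.9264 + 1.0712 + 0.0061648 = 3.0038.

Z = 3.00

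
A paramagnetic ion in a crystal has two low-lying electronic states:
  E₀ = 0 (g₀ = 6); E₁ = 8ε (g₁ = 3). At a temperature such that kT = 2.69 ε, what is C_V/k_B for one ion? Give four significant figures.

Eᵢ/kT = 0, 2.97398.
Z = Σ gᵢe^(−Eᵢ/kT) = 6·e^(−0) + 3·e^(−2.97398) = 6.00000 + 0.153299 = 6.15330.
⟨E⟩ = 0.199306 ε, ⟨E²⟩ = 1.59445 ε².
C_V/k_B = (⟨E²⟩ − ⟨E⟩²)/(kT)² = (1.59445 − 0.0397229)/7.23610 = 0.2149.

0.2149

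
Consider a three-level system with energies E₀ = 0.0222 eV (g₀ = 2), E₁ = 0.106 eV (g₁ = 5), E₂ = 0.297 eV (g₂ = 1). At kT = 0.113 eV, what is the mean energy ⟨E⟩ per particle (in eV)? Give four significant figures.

0.07226 eV

Eᵢ/kT = 0.196460, 0.938053, 2.62832.
Z = Σ gᵢe^(−Eᵢ/kT) = 2·e^(−0.196460) + 5·e^(−0.938053) + 1·e^(−2.62832) = 1.64327 + 1.95695 + 0.0721997 = 3.67242.
⟨E⟩ = Σ Eᵢ gᵢe^(−Eᵢ/kT) / Z = (0.0222·1.64327 + 0.106·1.95695 + 0.297·0.0721997) / 3.67242 = 0.07226 eV.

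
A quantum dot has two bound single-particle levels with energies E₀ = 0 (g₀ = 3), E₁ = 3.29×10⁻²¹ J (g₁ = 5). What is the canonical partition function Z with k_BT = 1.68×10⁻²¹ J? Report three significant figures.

Eᵢ/kT = 0, 1.9583.
Z = Σ gᵢe^(−Eᵢ/kT) = 3·e^(−0) + 5·e^(−1.9583) = 3.0000 + 0.70549 = 3.7055.

Z = 3.71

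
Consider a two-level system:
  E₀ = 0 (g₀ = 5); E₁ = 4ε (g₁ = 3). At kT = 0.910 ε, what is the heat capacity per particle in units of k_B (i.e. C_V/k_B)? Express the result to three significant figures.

0.141

Eᵢ/kT = 0, 4.3956.
Z = Σ gᵢe^(−Eᵢ/kT) = 5·e^(−0) + 3·e^(−4.3956) = 5.0000 + 0.036994 = 5.0370.
⟨E⟩ = 0.029378 ε, ⟨E²⟩ = 0.11751 ε².
C_V/k_B = (⟨E²⟩ − ⟨E⟩²)/(kT)² = (0.11751 − 0.00086307)/0.82810 = 0.141.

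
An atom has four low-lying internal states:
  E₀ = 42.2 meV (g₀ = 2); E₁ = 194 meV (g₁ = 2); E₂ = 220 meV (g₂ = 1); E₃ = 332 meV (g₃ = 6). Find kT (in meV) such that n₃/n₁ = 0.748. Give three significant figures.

99.4 meV

n₃/n₁ = (g₃/g₁) exp[−(E₃−E₁)/kT] = 0.748.
⇒ (E₃−E₁)/kT = ln((6/2)/0.748) = ln(4.0107) = 1.3890.
kT = 138 meV / 1.3890 = 99.4 meV.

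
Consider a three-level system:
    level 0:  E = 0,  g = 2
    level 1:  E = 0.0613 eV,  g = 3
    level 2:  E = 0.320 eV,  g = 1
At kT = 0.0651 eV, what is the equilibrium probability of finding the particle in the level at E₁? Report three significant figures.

0.368

Eᵢ/kT = 0, 0.94163, 4.9155.
Z = Σ gᵢe^(−Eᵢ/kT) = 2·e^(−0) + 3·e^(−0.94163) + 1·e^(−4.9155) = 2.0000 + 1.1700 + 0.0073321 = 3.1773.
P₁ = g₁ e^(−E₁/kT) / Z = 1.1700/3.1773 = 0.368.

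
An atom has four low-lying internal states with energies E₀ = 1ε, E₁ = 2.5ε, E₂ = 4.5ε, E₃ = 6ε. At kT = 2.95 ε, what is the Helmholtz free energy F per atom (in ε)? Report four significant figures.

-1.175 ε

Eᵢ/kT = 0.338983, 0.847458, 1.52542, 2.03390.
Z = Σ e^(−Eᵢ/kT) = e^(−0.338983) + e^(−0.847458) + e^(−1.52542) + e^(−2.03390) = 0.712495 + 0.428503 + 0.217530 + 0.130824 = 1.48935.
F = −kT ln Z = −2.95 × ln(1.48935) = −2.95 × 0.398340 = -1.175 ε.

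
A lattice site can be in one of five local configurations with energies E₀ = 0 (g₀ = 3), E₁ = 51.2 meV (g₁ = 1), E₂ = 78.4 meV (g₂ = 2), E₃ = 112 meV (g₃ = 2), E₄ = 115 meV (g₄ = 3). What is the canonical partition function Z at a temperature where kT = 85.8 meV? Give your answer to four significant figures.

Eᵢ/kT = 0, 0.596737, 0.913753, 1.30536, 1.34033.
Z = Σ gᵢe^(−Eᵢ/kT) = 3·e^(−0) + 1·e^(−0.596737) + 2·e^(−0.913753) + 2·e^(−1.30536) + 3·e^(−1.34033) = 3.00000 + 0.550605 + 0.802033 + 0.542150 + 0.785278 = 5.68007.

Z = 5.680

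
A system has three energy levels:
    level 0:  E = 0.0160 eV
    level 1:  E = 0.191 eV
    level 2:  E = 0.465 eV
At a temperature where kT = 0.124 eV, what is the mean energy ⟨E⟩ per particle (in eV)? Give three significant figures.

Eᵢ/kT = 0.12903, 1.5403, 3.7500.
Z = Σ e^(−Eᵢ/kT) = e^(−0.12903) + e^(−1.5403) + e^(−3.7500) = 0.87895 + 0.21432 + 0.023518 = 1.1168.
⟨E⟩ = Σ Eᵢ e^(−Eᵢ/kT) / Z = (0.0160·0.87895 + 0.191·0.21432 + 0.465·0.023518) / 1.1168 = 0.0590 eV.

0.0590 eV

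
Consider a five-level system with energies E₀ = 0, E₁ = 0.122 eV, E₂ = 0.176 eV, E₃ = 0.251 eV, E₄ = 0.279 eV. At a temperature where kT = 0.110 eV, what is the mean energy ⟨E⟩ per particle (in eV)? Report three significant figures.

0.0721 eV

Eᵢ/kT = 0, 1.1091, 1.6000, 2.2818, 2.5364.
Z = Σ e^(−Eᵢ/kT) = e^(−0) + e^(−1.1091) + e^(−1.6000) + e^(−2.2818) + e^(−2.5364) = 1.0000 + 0.32986 + 0.20190 + 0.10210 + 0.079151 = 1.7130.
⟨E⟩ = Σ Eᵢ e^(−Eᵢ/kT) / Z = (0·1.0000 + 0.122·0.32986 + 0.176·0.20190 + 0.251·0.10210 + 0.279·0.079151) / 1.7130 = 0.0721 eV.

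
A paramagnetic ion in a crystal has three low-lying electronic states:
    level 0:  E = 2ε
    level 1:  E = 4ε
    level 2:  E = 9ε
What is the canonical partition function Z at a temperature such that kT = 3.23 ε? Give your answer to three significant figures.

Eᵢ/kT = 0.61920, 1.2384, 2.7864.
Z = Σ e^(−Eᵢ/kT) = e^(−0.61920) + e^(−1.2384) + e^(−2.7864) = 0.53837 + 0.28985 + 0.061643 = 0.88986.

Z = 0.890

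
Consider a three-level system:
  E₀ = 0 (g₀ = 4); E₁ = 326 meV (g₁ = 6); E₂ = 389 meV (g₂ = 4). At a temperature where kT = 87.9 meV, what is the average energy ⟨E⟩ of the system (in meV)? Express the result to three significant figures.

15.9 meV

Eᵢ/kT = 0, 3.7088, 4.4255.
Z = Σ gᵢe^(−Eᵢ/kT) = 4·e^(−0) + 6·e^(−3.7088) + 4·e^(−4.4255) = 4.0000 + 0.14704 + 0.047873 = 4.1949.
⟨E⟩ = Σ Eᵢ gᵢe^(−Eᵢ/kT) / Z = (0·4.0000 + 326·0.14704 + 389·0.047873) / 4.1949 = 15.9 meV.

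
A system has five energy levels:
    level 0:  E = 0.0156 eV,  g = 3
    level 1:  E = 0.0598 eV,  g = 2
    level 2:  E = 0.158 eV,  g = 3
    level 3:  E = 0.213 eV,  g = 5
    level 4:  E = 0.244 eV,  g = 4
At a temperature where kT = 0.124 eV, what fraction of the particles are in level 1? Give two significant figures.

0.20

Eᵢ/kT = 0.1258, 0.4823, 1.274, 1.718, 1.968.
Z = Σ gᵢe^(−Eᵢ/kT) = 3·e^(−0.1258) + 2·e^(−0.4823) + 3·e^(−1.274) + 5·e^(−1.718) + 4·e^(−1.968) = 2.645 + 1.235 + 0.8391 + 0.8971 + 0.5589 = 6.175.
P₁ = g₁ e^(−E₁/kT) / Z = 1.235/6.175 = 0.20.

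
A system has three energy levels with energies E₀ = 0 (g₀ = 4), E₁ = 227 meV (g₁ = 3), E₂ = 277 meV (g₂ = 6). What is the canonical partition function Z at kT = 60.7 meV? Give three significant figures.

Eᵢ/kT = 0, 3.7397, 4.5634.
Z = Σ gᵢe^(−Eᵢ/kT) = 4·e^(−0) + 3·e^(−3.7397) + 6·e^(−4.5634) = 4.0000 + 0.071284 + 0.062559 = 4.1338.

Z = 4.13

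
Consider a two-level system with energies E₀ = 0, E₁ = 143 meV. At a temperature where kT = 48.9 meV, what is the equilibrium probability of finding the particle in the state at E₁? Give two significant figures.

Eᵢ/kT = 0, 2.924.
Z = Σ e^(−Eᵢ/kT) = e^(−0) + e^(−2.924) = 1.000 + 0.05372 = 1.054.
P₁ = e^(−E₁/kT) / Z = 0.05372/1.054 = 0.051.

0.051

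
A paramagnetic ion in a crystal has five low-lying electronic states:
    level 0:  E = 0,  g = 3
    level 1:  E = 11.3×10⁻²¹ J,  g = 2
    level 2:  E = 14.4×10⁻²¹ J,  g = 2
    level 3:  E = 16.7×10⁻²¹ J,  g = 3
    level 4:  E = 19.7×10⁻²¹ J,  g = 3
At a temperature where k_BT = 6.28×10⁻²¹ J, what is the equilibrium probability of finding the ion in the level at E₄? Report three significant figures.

Eᵢ/kT = 0, 1.7994, 2.2930, 2.6592, 3.1369.
Z = Σ gᵢe^(−Eᵢ/kT) = 3·e^(−0) + 2·e^(−1.7994) + 2·e^(−2.2930) + 3·e^(−2.6592) + 3·e^(−3.1369) = 3.0000 + 0.33080 + 0.20193 + 0.21001 + 0.13025 = 3.8730.
P₄ = g₄ e^(−E₄/kT) / Z = 0.13025/3.8730 = 0.0336.

0.0336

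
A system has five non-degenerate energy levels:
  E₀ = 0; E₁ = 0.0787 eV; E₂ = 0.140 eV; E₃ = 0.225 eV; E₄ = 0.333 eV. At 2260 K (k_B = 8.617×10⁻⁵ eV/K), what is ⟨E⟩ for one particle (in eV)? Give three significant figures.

k_BT = 8.617×10⁻⁵ × 2260 K = 0.19474 eV.
Eᵢ/kT = 0, 0.40413, 0.71891, 1.1554, 1.7100.
Z = Σ e^(−Eᵢ/kT) = e^(−0) + e^(−0.40413) + e^(−0.71891) + e^(−1.1554) + e^(−1.7100) = 1.0000 + 0.66756 + 0.48728 + 0.31493 + 0.18087 = 2.6506.
⟨E⟩ = Σ Eᵢ e^(−Eᵢ/kT) / Z = (0·1.0000 + 0.0787·0.66756 + 0.140·0.48728 + 0.225·0.31493 + 0.333·0.18087) / 2.6506 = 0.0950 eV.

0.0950 eV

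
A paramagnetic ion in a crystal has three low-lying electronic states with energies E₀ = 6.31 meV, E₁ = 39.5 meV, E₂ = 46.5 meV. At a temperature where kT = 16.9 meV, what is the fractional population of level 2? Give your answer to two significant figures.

0.075

Eᵢ/kT = 0.3734, 2.337, 2.751.
Z = Σ e^(−Eᵢ/kT) = e^(−0.3734) + e^(−2.337) + e^(−2.751) = 0.6884 + 0.09662 + 0.06386 = 0.8489.
P₂ = e^(−E₂/kT) / Z = 0.06386/0.8489 = 0.075.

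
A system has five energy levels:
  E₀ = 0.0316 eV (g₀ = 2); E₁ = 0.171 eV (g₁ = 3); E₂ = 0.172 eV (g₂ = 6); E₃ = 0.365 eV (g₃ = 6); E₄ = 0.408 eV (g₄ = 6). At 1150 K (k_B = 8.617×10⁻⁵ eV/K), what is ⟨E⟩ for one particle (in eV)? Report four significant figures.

0.1257 eV

k_BT = 8.617×10⁻⁵ × 1150 K = 0.0990955 eV.
Eᵢ/kT = 0.318884, 1.72561, 1.73570, 3.68332, 4.11724.
Z = Σ gᵢe^(−Eᵢ/kT) = 2·e^(−0.318884) + 3·e^(−1.72561) + 6·e^(−1.73570) + 6·e^(−3.68332) + 6·e^(−4.11724) = 1.45392 + 0.534193 + 1.05766 + 0.150836 + 0.0977365 = 3.29435.
⟨E⟩ = Σ Eᵢ gᵢe^(−Eᵢ/kT) / Z = (0.0316·1.45392 + 0.171·0.534193 + 0.172·1.05766 + 0.365·0.150836 + 0.408·0.0977365) / 3.29435 = 0.1257 eV.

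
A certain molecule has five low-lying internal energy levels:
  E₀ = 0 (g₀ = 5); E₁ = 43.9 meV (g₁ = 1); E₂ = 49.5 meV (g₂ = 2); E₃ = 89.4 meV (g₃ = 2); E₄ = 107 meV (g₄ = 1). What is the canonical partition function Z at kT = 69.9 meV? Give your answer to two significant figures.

Z = 7.3

Eᵢ/kT = 0, 0.6280, 0.7082, 1.279, 1.531.
Z = Σ gᵢe^(−Eᵢ/kT) = 5·e^(−0) + 1·e^(−0.6280) + 2·e^(−0.7082) + 2·e^(−1.279) + 1·e^(−1.531) = 5.000 + 0.5337 + 0.9851 + 0.5566 + 0.2163 = 7.292.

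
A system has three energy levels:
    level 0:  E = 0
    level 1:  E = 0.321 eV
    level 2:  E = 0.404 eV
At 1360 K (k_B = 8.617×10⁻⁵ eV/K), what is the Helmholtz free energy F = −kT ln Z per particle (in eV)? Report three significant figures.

-0.0108 eV

k_BT = 8.617×10⁻⁵ × 1360 K = 0.11719 eV.
Eᵢ/kT = 0, 2.7391, 3.4474.
Z = Σ e^(−Eᵢ/kT) = e^(−0) + e^(−2.7391) + e^(−3.4474) = 1.0000 + 0.064628 + 0.031828 = 1.0965.
F = −kT ln Z = −0.11719 × ln(1.0965) = −0.11719 × 0.092123 = -0.0108 eV.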